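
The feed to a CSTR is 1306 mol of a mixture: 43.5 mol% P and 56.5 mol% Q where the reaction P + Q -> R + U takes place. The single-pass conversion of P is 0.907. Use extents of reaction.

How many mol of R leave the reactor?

P reacted = 0.907 × 568.1 = 515.3 mol; ν_P = −1, so ξ = 515.3/1 = 515.3 mol.
Outlet amounts (n = n₀ + ν ξ):
  P: 568.1 − 1(515.3) = 52.83
  Q: 737.9 − 1(515.3) = 222.6
  R: 0 + 1(515.3) = 515.3
  U: 0 + 1(515.3) = 515.3

515 mol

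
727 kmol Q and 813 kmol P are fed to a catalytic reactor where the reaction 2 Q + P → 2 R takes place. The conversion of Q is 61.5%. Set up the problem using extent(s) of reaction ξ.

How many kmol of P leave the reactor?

Q reacted = 0.615 × 727 = 447.1 kmol; ν_Q = −2, so ξ = 447.1/2 = 223.6 kmol.
Outlet amounts (n = n₀ + ν ξ):
  Q: 727 − 2(223.6) = 279.9
  P: 813 − 1(223.6) = 589.4
  R: 0 + 2(223.6) = 447.1

589 kmol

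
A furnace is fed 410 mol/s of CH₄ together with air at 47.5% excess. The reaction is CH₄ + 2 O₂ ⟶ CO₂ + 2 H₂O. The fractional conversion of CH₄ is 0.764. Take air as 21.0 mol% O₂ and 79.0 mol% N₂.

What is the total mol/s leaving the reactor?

6170 mol/s

Stoichiometric O₂ = 2 × 410 = 820 mol/s; O₂ fed = 820 × 1.475 = 1210 mol/s.
N₂ fed = 1210 × 79/21 = 4550 mol/s.
Fuel reacted = 0.764 × 410 → ξ = 313.2 mol/s.
Outlet (n = n₀ + ν ξ):
  CH₄: 410 − 1(313.2) = 96.76
  O₂: 1210 − 2(313.2) = 583
  N₂: 4550 (inert)
  CO₂: 0 + 1(313.2) = 313.2
  H₂O: 0 + 2(313.2) = 626.5
Total out = 96.76 + 583 + 4550 + 313.2 + 626.5 = 6170 mol/s.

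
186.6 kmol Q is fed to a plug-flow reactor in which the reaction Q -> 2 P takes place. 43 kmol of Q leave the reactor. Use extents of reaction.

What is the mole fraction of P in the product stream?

0.87

For Q: n = n₀ − 1ξ → 43 = 186.6 − 1ξ, giving ξ = 143.6 kmol.
Outlet amounts (n = n₀ + ν ξ):
  Q: 186.6 − 1(143.6) = 43
  P: 0 + 2(143.6) = 287.2
Total out = 330.2 kmol; y_P = 287.2 / 330.2 = 0.8698.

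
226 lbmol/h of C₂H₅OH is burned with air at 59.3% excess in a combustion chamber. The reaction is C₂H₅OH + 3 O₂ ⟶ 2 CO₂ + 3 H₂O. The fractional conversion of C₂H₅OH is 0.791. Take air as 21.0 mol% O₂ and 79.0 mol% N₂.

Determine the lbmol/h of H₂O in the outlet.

536 lbmol/h

Stoichiometric O₂ = 3 × 226 = 678 lbmol/h; O₂ fed = 678 × 1.593 = 1080 lbmol/h.
N₂ fed = 1080 × 79/21 = 4063 lbmol/h.
Fuel reacted = 0.791 × 226 → ξ = 178.8 lbmol/h.
Outlet (n = n₀ + ν ξ):
  C₂H₅OH: 226 − 1(178.8) = 47.23
  O₂: 1080 − 3(178.8) = 543.8
  N₂: 4063 (inert)
  CO₂: 0 + 2(178.8) = 357.5
  H₂O: 0 + 3(178.8) = 536.3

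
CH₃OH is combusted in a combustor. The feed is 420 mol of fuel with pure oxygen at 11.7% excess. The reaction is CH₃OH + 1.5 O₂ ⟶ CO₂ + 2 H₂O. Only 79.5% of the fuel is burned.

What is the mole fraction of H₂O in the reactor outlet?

0.517

Stoichiometric O₂ = 1.5 × 420 = 630 mol; O₂ fed = 630 × 1.117 = 703.7 mol.
Fuel reacted = 0.795 × 420 → ξ = 333.9 mol.
Outlet (n = n₀ + ν ξ):
  CH₃OH: 420 − 1(333.9) = 86.1
  O₂: 703.7 − 1.5(333.9) = 202.9
  CO₂: 0 + 1(333.9) = 333.9
  H₂O: 0 + 2(333.9) = 667.8
Total out = 1291 mol; y_H₂O = 667.8 / 1291 = 0.5174.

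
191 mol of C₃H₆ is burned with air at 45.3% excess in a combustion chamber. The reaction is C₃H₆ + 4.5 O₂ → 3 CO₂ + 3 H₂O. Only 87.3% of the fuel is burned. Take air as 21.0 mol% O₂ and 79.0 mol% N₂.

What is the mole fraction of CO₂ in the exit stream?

0.0804

Stoichiometric O₂ = 4.5 × 191 = 859.5 mol; O₂ fed = 859.5 × 1.453 = 1249 mol.
N₂ fed = 1249 × 79/21 = 4698 mol.
Fuel reacted = 0.873 × 191 → ξ = 166.7 mol.
Outlet (n = n₀ + ν ξ):
  C₃H₆: 191 − 1(166.7) = 24.26
  O₂: 1249 − 4.5(166.7) = 498.5
  N₂: 4698 (inert)
  CO₂: 0 + 3(166.7) = 500.2
  H₂O: 0 + 3(166.7) = 500.2
Total out = 6221 mol; y_CO₂ = 500.2 / 6221 = 0.08041.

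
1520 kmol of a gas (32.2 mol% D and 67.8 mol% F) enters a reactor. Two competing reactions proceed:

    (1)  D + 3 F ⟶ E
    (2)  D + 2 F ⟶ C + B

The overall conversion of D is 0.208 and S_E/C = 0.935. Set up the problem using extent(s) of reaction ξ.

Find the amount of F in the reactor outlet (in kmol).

Conversion of D: D consumed = 0.208 × 489.4 = 101.8 kmol = 1ξ₁ + 1ξ₂.
Selectivity: 1ξ₁ / (1ξ₂) = 0.935 → ξ₁ = 0.935 ξ₂.
Substitute: (1·0.935 + 1) ξ₂ = 101.8 → ξ₂ = 52.61 kmol, ξ₁ = 49.19 kmol.
Outlet amounts (n = n₀ + Σ ν·ξ):
  D: 489.4 − 1(49.19) − 1(52.61) = 387.6
  F: 1031 − 3(49.19) − 2(52.61) = 777.8
  E: 0 + 1(49.19) = 49.19
  C: 0 + 1(52.61) = 52.61
  B: 0 + 1(52.61) = 52.61

778 kmol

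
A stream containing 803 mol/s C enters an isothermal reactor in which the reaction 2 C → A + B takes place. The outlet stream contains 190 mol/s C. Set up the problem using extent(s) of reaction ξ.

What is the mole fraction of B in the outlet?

For C: n = n₀ − 2ξ → 190 = 803 − 2ξ, giving ξ = 306.5 mol/s.
Outlet amounts (n = n₀ + ν ξ):
  C: 803 − 2(306.5) = 190
  A: 0 + 1(306.5) = 306.5
  B: 0 + 1(306.5) = 306.5
Total out = 803 mol/s; y_B = 306.5 / 803 = 0.3817.

0.382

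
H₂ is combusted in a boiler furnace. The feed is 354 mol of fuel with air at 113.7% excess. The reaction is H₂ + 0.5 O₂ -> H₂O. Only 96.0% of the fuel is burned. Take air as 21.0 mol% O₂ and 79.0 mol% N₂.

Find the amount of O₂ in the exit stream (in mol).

208 mol

Stoichiometric O₂ = 0.5 × 354 = 177 mol; O₂ fed = 177 × 2.137 = 378.2 mol.
N₂ fed = 378.2 × 79/21 = 1423 mol.
Fuel reacted = 0.96 × 354 → ξ = 339.8 mol.
Outlet (n = n₀ + ν ξ):
  H₂: 354 − 1(339.8) = 14.16
  O₂: 378.2 − 0.5(339.8) = 208.3
  N₂: 1423 (inert)
  H₂O: 0 + 1(339.8) = 339.8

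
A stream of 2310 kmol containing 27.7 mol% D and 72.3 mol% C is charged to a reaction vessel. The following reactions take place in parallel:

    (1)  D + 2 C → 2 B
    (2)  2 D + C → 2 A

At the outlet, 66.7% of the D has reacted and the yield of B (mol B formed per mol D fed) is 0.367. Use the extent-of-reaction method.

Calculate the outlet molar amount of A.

Yield of B: 2ξ₁ / 639.9 = 0.367 → ξ₁ = 117.4 kmol.
Conversion of D: 1ξ₁ + 2ξ₂ = 0.667 × 639.9 = 426.8 → ξ₂ = 154.7 kmol.
Outlet amounts (n = n₀ + Σ ν·ξ):
  D: 639.9 − 1(117.4) − 2(154.7) = 213.1
  C: 1670 − 2(117.4) − 1(154.7) = 1281
  B: 0 + 2(117.4) = 234.8
  A: 0 + 2(154.7) = 309.4

309 kmol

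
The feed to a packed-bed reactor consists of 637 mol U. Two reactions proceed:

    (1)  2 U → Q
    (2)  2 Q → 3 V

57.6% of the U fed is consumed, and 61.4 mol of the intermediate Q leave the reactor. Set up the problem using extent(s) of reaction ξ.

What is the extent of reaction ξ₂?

Conversion of U: U consumed = 2ξ₁ = 0.576 × 637 → ξ₁ = 183.5 mol.
Q balance: n_Q = 0 + 1ξ₁ − 2ξ₂ = 61.4 → ξ₂ = (1·183.5 − 61.4)/2 = 61.03 mol.
Outlet amounts (n = n₀ + Σ ν·ξ):
  U: 637 − 2(183.5) = 270.1
  Q: 0 + 1(183.5) − 2(61.03) = 61.4
  V: 0 + 3(61.03) = 183.1

ξ₂ = 61 mol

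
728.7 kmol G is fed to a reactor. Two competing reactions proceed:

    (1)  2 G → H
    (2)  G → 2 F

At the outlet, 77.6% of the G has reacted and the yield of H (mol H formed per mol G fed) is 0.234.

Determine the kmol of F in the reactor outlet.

Yield of H: 1ξ₁ / 728.7 = 0.234 → ξ₁ = 170.5 kmol.
Conversion of G: 2ξ₁ + 1ξ₂ = 0.776 × 728.7 = 565.5 → ξ₂ = 224.4 kmol.
Outlet amounts (n = n₀ + Σ ν·ξ):
  G: 728.7 − 2(170.5) − 1(224.4) = 163.2
  H: 0 + 1(170.5) = 170.5
  F: 0 + 2(224.4) = 448.9

449 kmol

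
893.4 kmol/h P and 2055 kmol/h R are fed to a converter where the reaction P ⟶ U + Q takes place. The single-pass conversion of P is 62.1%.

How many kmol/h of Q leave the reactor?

555 kmol/h

P reacted = 0.621 × 893.4 = 554.8 kmol/h; ν_P = −1, so ξ = 554.8/1 = 554.8 kmol/h.
Outlet amounts (n = n₀ + ν ξ):
  P: 893.4 − 1(554.8) = 338.6
  U: 0 + 1(554.8) = 554.8
  Q: 0 + 1(554.8) = 554.8
  R: 2055 (inert)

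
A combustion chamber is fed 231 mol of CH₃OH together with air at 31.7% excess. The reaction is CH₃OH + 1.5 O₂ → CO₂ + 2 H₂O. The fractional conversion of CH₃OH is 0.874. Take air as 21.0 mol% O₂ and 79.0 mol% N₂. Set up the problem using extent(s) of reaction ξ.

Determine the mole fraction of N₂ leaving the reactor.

0.685

Stoichiometric O₂ = 1.5 × 231 = 346.5 mol; O₂ fed = 346.5 × 1.317 = 456.3 mol.
N₂ fed = 456.3 × 79/21 = 1717 mol.
Fuel reacted = 0.874 × 231 → ξ = 201.9 mol.
Outlet (n = n₀ + ν ξ):
  CH₃OH: 231 − 1(201.9) = 29.11
  O₂: 456.3 − 1.5(201.9) = 153.5
  N₂: 1717 (inert)
  CO₂: 0 + 1(201.9) = 201.9
  H₂O: 0 + 2(201.9) = 403.8
Total out = 2505 mol; y_N₂ = 1717 / 2505 = 0.6853.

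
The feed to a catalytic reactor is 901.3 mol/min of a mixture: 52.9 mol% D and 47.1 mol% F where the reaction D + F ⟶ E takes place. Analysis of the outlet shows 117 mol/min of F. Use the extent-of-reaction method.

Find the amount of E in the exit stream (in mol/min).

For F: n = n₀ − 1ξ → 117 = 424.5 − 1ξ, giving ξ = 307.5 mol/min.
Outlet amounts (n = n₀ + ν ξ):
  D: 476.8 − 1(307.5) = 169.3
  F: 424.5 − 1(307.5) = 117
  E: 0 + 1(307.5) = 307.5

308 mol/min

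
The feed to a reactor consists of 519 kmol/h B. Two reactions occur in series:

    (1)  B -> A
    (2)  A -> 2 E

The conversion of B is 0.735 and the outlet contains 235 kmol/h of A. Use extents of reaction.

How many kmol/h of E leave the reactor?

Conversion of B: B consumed = 1ξ₁ = 0.735 × 519 → ξ₁ = 381.5 kmol/h.
A balance: n_A = 0 + 1ξ₁ − 1ξ₂ = 235 → ξ₂ = (1·381.5 − 235)/1 = 146.5 kmol/h.
Outlet amounts (n = n₀ + Σ ν·ξ):
  B: 519 − 1(381.5) = 137.5
  A: 0 + 1(381.5) − 1(146.5) = 235
  E: 0 + 2(146.5) = 292.9

293 kmol/h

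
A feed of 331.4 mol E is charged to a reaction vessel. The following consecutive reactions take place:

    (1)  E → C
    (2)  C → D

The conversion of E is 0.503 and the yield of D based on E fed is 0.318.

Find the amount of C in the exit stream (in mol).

61.3 mol

Conversion of E: E consumed = 1ξ₁ = 0.503 × 331.4 → ξ₁ = 166.7 mol.
Yield of D: 1ξ₂ / 331.4 = 0.318 → ξ₂ = 105.4 mol.
Outlet amounts (n = n₀ + Σ ν·ξ):
  E: 331.4 − 1(166.7) = 164.7
  C: 0 + 1(166.7) − 1(105.4) = 61.31
  D: 0 + 1(105.4) = 105.4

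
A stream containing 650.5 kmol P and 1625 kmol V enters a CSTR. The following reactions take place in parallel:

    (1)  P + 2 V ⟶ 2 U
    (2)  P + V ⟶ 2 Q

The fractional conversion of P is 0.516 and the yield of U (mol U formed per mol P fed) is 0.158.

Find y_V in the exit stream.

Yield of U: 2ξ₁ / 650.5 = 0.158 → ξ₁ = 51.39 kmol.
Conversion of P: 1ξ₁ + 1ξ₂ = 0.516 × 650.5 = 335.7 → ξ₂ = 284.3 kmol.
Outlet amounts (n = n₀ + Σ ν·ξ):
  P: 650.5 − 1(51.39) − 1(284.3) = 314.8
  V: 1625 − 2(51.39) − 1(284.3) = 1238
  U: 0 + 2(51.39) = 102.8
  Q: 0 + 2(284.3) = 568.5
Total out = 2224 kmol; y_V = 1238 / 2224 = 0.5566.

0.557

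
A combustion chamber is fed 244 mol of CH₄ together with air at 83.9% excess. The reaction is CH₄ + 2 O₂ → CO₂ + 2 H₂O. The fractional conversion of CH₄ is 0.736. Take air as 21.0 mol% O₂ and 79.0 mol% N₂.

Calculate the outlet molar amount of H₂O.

Stoichiometric O₂ = 2 × 244 = 488 mol; O₂ fed = 488 × 1.839 = 897.4 mol.
N₂ fed = 897.4 × 79/21 = 3376 mol.
Fuel reacted = 0.736 × 244 → ξ = 179.6 mol.
Outlet (n = n₀ + ν ξ):
  CH₄: 244 − 1(179.6) = 64.42
  O₂: 897.4 − 2(179.6) = 538.3
  N₂: 3376 (inert)
  CO₂: 0 + 1(179.6) = 179.6
  H₂O: 0 + 2(179.6) = 359.2

359 mol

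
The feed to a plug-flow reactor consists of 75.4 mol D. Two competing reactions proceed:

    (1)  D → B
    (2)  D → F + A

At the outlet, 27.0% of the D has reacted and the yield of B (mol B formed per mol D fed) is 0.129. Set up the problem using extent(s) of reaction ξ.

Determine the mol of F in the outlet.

10.6 mol

Yield of B: 1ξ₁ / 75.4 = 0.129 → ξ₁ = 9.727 mol.
Conversion of D: 1ξ₁ + 1ξ₂ = 0.27 × 75.4 = 20.36 → ξ₂ = 10.63 mol.
Outlet amounts (n = n₀ + Σ ν·ξ):
  D: 75.4 − 1(9.727) − 1(10.63) = 55.04
  B: 0 + 1(9.727) = 9.727
  F: 0 + 1(10.63) = 10.63
  A: 0 + 1(10.63) = 10.63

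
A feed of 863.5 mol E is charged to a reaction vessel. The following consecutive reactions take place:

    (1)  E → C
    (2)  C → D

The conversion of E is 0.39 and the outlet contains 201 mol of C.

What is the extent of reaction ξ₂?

ξ₂ = 136 mol

Conversion of E: E consumed = 1ξ₁ = 0.39 × 863.5 → ξ₁ = 336.8 mol.
C balance: n_C = 0 + 1ξ₁ − 1ξ₂ = 201 → ξ₂ = (1·336.8 − 201)/1 = 135.8 mol.
Outlet amounts (n = n₀ + Σ ν·ξ):
  E: 863.5 − 1(336.8) = 526.7
  C: 0 + 1(336.8) − 1(135.8) = 201
  D: 0 + 1(135.8) = 135.8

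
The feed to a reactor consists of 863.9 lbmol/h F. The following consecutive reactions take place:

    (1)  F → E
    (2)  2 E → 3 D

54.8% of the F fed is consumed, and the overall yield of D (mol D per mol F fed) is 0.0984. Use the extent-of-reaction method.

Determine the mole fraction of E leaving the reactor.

0.467

Conversion of F: F consumed = 1ξ₁ = 0.548 × 863.9 → ξ₁ = 473.4 lbmol/h.
Yield of D: 3ξ₂ / 863.9 = 0.0984 → ξ₂ = 28.34 lbmol/h.
Outlet amounts (n = n₀ + Σ ν·ξ):
  F: 863.9 − 1(473.4) = 390.5
  E: 0 + 1(473.4) − 2(28.34) = 416.7
  D: 0 + 3(28.34) = 85.01
Total out = 892.2 lbmol/h; y_E = 416.7 / 892.2 = 0.4671.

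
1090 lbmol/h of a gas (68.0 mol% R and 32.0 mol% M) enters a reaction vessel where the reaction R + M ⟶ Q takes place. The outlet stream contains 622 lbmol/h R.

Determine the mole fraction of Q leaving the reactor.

0.123

For R: n = n₀ − 1ξ → 622 = 741.2 − 1ξ, giving ξ = 119.2 lbmol/h.
Outlet amounts (n = n₀ + ν ξ):
  R: 741.2 − 1(119.2) = 622
  M: 348.8 − 1(119.2) = 229.6
  Q: 0 + 1(119.2) = 119.2
Total out = 970.8 lbmol/h; y_Q = 119.2 / 970.8 = 0.1228.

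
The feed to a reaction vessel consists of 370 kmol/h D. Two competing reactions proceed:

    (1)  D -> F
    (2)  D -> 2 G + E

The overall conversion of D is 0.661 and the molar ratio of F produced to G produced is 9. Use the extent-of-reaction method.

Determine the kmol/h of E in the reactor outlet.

Conversion of D: D consumed = 0.661 × 370 = 244.6 kmol/h = 1ξ₁ + 1ξ₂.
Selectivity: 1ξ₁ / (2ξ₂) = 9 → ξ₁ = 18 ξ₂.
Substitute: (1·18 + 1) ξ₂ = 244.6 → ξ₂ = 12.87 kmol/h, ξ₁ = 231.7 kmol/h.
Outlet amounts (n = n₀ + Σ ν·ξ):
  D: 370 − 1(231.7) − 1(12.87) = 125.4
  F: 0 + 1(231.7) = 231.7
  G: 0 + 2(12.87) = 25.74
  E: 0 + 1(12.87) = 12.87

12.9 kmol/h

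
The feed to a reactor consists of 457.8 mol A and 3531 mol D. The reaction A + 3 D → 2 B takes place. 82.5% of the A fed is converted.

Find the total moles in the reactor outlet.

3230 mol

A reacted = 0.825 × 457.8 = 377.7 mol; ν_A = −1, so ξ = 377.7/1 = 377.7 mol.
Outlet amounts (n = n₀ + ν ξ):
  A: 457.8 − 1(377.7) = 80.12
  D: 3531 − 3(377.7) = 2398
  B: 0 + 2(377.7) = 755.4
Total out = 80.12 + 2398 + 755.4 = 3233 mol.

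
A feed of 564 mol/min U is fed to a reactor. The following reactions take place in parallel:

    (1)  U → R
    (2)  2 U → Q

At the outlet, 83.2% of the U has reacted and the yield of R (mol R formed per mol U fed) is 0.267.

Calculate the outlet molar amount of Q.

Yield of R: 1ξ₁ / 564 = 0.267 → ξ₁ = 150.6 mol/min.
Conversion of U: 1ξ₁ + 2ξ₂ = 0.832 × 564 = 469.2 → ξ₂ = 159.3 mol/min.
Outlet amounts (n = n₀ + Σ ν·ξ):
  U: 564 − 1(150.6) − 2(159.3) = 94.75
  R: 0 + 1(150.6) = 150.6
  Q: 0 + 1(159.3) = 159.3

159 mol/min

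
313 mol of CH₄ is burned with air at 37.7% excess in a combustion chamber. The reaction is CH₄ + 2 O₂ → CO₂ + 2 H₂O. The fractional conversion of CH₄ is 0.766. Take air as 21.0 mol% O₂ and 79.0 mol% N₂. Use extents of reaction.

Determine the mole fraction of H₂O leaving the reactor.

Stoichiometric O₂ = 2 × 313 = 626 mol; O₂ fed = 626 × 1.377 = 862 mol.
N₂ fed = 862 × 79/21 = 3243 mol.
Fuel reacted = 0.766 × 313 → ξ = 239.8 mol.
Outlet (n = n₀ + ν ξ):
  CH₄: 313 − 1(239.8) = 73.24
  O₂: 862 − 2(239.8) = 382.5
  N₂: 3243 (inert)
  CO₂: 0 + 1(239.8) = 239.8
  H₂O: 0 + 2(239.8) = 479.5
Total out = 4418 mol; y_H₂O = 479.5 / 4418 = 0.1085.

0.109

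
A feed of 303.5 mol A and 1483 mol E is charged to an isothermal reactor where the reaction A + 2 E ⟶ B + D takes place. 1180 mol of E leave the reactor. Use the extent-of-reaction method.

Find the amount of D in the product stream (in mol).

For E: n = n₀ − 2ξ → 1180 = 1483 − 2ξ, giving ξ = 151.5 mol.
Outlet amounts (n = n₀ + ν ξ):
  A: 303.5 − 1(151.5) = 152
  E: 1483 − 2(151.5) = 1180
  B: 0 + 1(151.5) = 151.5
  D: 0 + 1(151.5) = 151.5

152 mol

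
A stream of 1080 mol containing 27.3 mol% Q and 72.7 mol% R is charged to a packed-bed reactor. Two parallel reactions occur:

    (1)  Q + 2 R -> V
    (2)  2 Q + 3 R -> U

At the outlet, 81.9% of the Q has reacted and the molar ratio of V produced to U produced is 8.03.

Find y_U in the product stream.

Conversion of Q: Q consumed = 0.819 × 294.8 = 241.5 mol = 1ξ₁ + 2ξ₂.
Selectivity: 1ξ₁ / (1ξ₂) = 8.03 → ξ₁ = 8.03 ξ₂.
Substitute: (1·8.03 + 2) ξ₂ = 241.5 → ξ₂ = 24.08 mol, ξ₁ = 193.3 mol.
Outlet amounts (n = n₀ + Σ ν·ξ):
  Q: 294.8 − 1(193.3) − 2(24.08) = 53.37
  R: 785.2 − 2(193.3) − 3(24.08) = 326.3
  V: 0 + 1(193.3) = 193.3
  U: 0 + 1(24.08) = 24.08
Total out = 597.1 mol; y_U = 24.08 / 597.1 = 0.04032.

0.0403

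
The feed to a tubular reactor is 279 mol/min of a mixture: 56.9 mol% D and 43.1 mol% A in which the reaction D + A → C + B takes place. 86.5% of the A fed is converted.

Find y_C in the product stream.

0.373

A reacted = 0.865 × 120.2 = 104 mol/min; ν_A = −1, so ξ = 104/1 = 104 mol/min.
Outlet amounts (n = n₀ + ν ξ):
  D: 158.8 − 1(104) = 54.74
  A: 120.2 − 1(104) = 16.23
  C: 0 + 1(104) = 104
  B: 0 + 1(104) = 104
Total out = 279 mol/min; y_C = 104 / 279 = 0.3728.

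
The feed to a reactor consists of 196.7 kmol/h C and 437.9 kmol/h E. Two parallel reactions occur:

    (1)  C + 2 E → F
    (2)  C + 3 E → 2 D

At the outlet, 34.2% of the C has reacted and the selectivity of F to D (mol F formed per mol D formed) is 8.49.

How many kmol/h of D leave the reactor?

Conversion of C: C consumed = 0.342 × 196.7 = 67.27 kmol/h = 1ξ₁ + 1ξ₂.
Selectivity: 1ξ₁ / (2ξ₂) = 8.49 → ξ₁ = 16.98 ξ₂.
Substitute: (1·16.98 + 1) ξ₂ = 67.27 → ξ₂ = 3.741 kmol/h, ξ₁ = 63.53 kmol/h.
Outlet amounts (n = n₀ + Σ ν·ξ):
  C: 196.7 − 1(63.53) − 1(3.741) = 129.4
  E: 437.9 − 2(63.53) − 3(3.741) = 299.6
  F: 0 + 1(63.53) = 63.53
  D: 0 + 2(3.741) = 7.483

7.48 kmol/h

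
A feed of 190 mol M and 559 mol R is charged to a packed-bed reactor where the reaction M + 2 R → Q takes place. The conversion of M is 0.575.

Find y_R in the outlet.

0.642

M reacted = 0.575 × 190 = 109.2 mol; ν_M = −1, so ξ = 109.2/1 = 109.2 mol.
Outlet amounts (n = n₀ + ν ξ):
  M: 190 − 1(109.2) = 80.75
  R: 559 − 2(109.2) = 340.5
  Q: 0 + 1(109.2) = 109.2
Total out = 530.5 mol; y_R = 340.5 / 530.5 = 0.6418.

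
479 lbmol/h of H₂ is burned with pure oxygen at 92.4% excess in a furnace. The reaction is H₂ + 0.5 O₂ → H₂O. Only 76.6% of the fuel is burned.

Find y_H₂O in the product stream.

0.485

Stoichiometric O₂ = 0.5 × 479 = 239.5 lbmol/h; O₂ fed = 239.5 × 1.924 = 460.8 lbmol/h.
Fuel reacted = 0.766 × 479 → ξ = 366.9 lbmol/h.
Outlet (n = n₀ + ν ξ):
  H₂: 479 − 1(366.9) = 112.1
  O₂: 460.8 − 0.5(366.9) = 277.3
  H₂O: 0 + 1(366.9) = 366.9
Total out = 756.3 lbmol/h; y_H₂O = 366.9 / 756.3 = 0.4851.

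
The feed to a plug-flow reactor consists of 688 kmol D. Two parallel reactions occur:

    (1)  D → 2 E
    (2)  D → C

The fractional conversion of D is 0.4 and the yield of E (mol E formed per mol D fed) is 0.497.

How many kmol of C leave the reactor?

Yield of E: 2ξ₁ / 688 = 0.497 → ξ₁ = 171 kmol.
Conversion of D: 1ξ₁ + 1ξ₂ = 0.4 × 688 = 275.2 → ξ₂ = 104.2 kmol.
Outlet amounts (n = n₀ + Σ ν·ξ):
  D: 688 − 1(171) − 1(104.2) = 412.8
  E: 0 + 2(171) = 341.9
  C: 0 + 1(104.2) = 104.2

104 kmol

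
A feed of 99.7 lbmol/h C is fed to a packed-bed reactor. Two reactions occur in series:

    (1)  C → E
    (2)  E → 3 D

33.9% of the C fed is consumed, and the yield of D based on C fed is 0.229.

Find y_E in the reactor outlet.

0.228

Conversion of C: C consumed = 1ξ₁ = 0.339 × 99.7 → ξ₁ = 33.8 lbmol/h.
Yield of D: 3ξ₂ / 99.7 = 0.229 → ξ₂ = 7.61 lbmol/h.
Outlet amounts (n = n₀ + Σ ν·ξ):
  C: 99.7 − 1(33.8) = 65.9
  E: 0 + 1(33.8) − 1(7.61) = 26.19
  D: 0 + 3(7.61) = 22.83
Total out = 114.9 lbmol/h; y_E = 26.19 / 114.9 = 0.2279.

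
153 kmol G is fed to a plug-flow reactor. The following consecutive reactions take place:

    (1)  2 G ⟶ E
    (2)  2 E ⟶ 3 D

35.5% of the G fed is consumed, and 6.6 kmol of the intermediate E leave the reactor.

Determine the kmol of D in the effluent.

Conversion of G: G consumed = 2ξ₁ = 0.355 × 153 → ξ₁ = 27.16 kmol.
E balance: n_E = 0 + 1ξ₁ − 2ξ₂ = 6.6 → ξ₂ = (1·27.16 − 6.6)/2 = 10.28 kmol.
Outlet amounts (n = n₀ + Σ ν·ξ):
  G: 153 − 2(27.16) = 98.69
  E: 0 + 1(27.16) − 2(10.28) = 6.6
  D: 0 + 3(10.28) = 30.84

30.8 kmol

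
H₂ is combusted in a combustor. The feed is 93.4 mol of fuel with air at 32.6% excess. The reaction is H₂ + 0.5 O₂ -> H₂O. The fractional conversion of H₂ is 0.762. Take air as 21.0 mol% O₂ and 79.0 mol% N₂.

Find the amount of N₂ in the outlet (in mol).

233 mol

Stoichiometric O₂ = 0.5 × 93.4 = 46.7 mol; O₂ fed = 46.7 × 1.326 = 61.92 mol.
N₂ fed = 61.92 × 79/21 = 233 mol.
Fuel reacted = 0.762 × 93.4 → ξ = 71.17 mol.
Outlet (n = n₀ + ν ξ):
  H₂: 93.4 − 1(71.17) = 22.23
  O₂: 61.92 − 0.5(71.17) = 26.34
  N₂: 233 (inert)
  H₂O: 0 + 1(71.17) = 71.17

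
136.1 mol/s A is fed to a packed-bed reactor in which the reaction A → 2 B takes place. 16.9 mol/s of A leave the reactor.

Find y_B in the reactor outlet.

For A: n = n₀ − 1ξ → 16.9 = 136.1 − 1ξ, giving ξ = 119.2 mol/s.
Outlet amounts (n = n₀ + ν ξ):
  A: 136.1 − 1(119.2) = 16.9
  B: 0 + 2(119.2) = 238.4
Total out = 255.3 mol/s; y_B = 238.4 / 255.3 = 0.9338.

0.934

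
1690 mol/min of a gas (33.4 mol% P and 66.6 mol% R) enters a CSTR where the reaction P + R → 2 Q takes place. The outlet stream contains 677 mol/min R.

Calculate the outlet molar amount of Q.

897 mol/min

For R: n = n₀ − 1ξ → 677 = 1126 − 1ξ, giving ξ = 448.5 mol/min.
Outlet amounts (n = n₀ + ν ξ):
  P: 564.5 − 1(448.5) = 115.9
  R: 1126 − 1(448.5) = 677
  Q: 0 + 2(448.5) = 897.1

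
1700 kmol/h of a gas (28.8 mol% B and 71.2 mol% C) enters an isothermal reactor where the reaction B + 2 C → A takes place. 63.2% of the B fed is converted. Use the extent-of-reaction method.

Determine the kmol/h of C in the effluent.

592 kmol/h

B reacted = 0.632 × 489.6 = 309.4 kmol/h; ν_B = −1, so ξ = 309.4/1 = 309.4 kmol/h.
Outlet amounts (n = n₀ + ν ξ):
  B: 489.6 − 1(309.4) = 180.2
  C: 1210 − 2(309.4) = 591.5
  A: 0 + 1(309.4) = 309.4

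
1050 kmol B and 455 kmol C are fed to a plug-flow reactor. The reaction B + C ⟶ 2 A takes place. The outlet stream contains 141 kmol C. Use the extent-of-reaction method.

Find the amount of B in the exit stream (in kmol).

For C: n = n₀ − 1ξ → 141 = 455 − 1ξ, giving ξ = 314 kmol.
Outlet amounts (n = n₀ + ν ξ):
  B: 1050 − 1(314) = 736
  C: 455 − 1(314) = 141
  A: 0 + 2(314) = 628

736 kmol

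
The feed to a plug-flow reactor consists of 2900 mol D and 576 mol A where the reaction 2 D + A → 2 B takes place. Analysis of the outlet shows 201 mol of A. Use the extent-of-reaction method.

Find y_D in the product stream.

0.693

For A: n = n₀ − 1ξ → 201 = 576 − 1ξ, giving ξ = 375 mol.
Outlet amounts (n = n₀ + ν ξ):
  D: 2900 − 2(375) = 2150
  A: 576 − 1(375) = 201
  B: 0 + 2(375) = 750
Total out = 3101 mol; y_D = 2150 / 3101 = 0.6933.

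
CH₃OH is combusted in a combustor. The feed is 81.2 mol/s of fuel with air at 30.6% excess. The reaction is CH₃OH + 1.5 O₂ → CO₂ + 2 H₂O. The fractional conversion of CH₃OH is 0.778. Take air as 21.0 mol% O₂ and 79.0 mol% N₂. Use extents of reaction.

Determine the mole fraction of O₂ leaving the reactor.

0.0739

Stoichiometric O₂ = 1.5 × 81.2 = 121.8 mol/s; O₂ fed = 121.8 × 1.306 = 159.1 mol/s.
N₂ fed = 159.1 × 79/21 = 598.4 mol/s.
Fuel reacted = 0.778 × 81.2 → ξ = 63.17 mol/s.
Outlet (n = n₀ + ν ξ):
  CH₃OH: 81.2 − 1(63.17) = 18.03
  O₂: 159.1 − 1.5(63.17) = 64.31
  N₂: 598.4 (inert)
  CO₂: 0 + 1(63.17) = 63.17
  H₂O: 0 + 2(63.17) = 126.3
Total out = 870.3 mol/s; y_O₂ = 64.31 / 870.3 = 0.0739.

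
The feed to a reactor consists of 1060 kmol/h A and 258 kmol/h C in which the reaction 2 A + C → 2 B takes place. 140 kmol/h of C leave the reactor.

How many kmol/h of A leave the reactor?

For C: n = n₀ − 1ξ → 140 = 258 − 1ξ, giving ξ = 118 kmol/h.
Outlet amounts (n = n₀ + ν ξ):
  A: 1060 − 2(118) = 824
  C: 258 − 1(118) = 140
  B: 0 + 2(118) = 236

824 kmol/h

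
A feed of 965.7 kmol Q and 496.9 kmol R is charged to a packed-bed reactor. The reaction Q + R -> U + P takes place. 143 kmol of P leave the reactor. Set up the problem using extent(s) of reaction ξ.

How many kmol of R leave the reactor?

For P: n = n₀ + 1ξ → 143 = 0 + 1ξ, giving ξ = 143 kmol.
Outlet amounts (n = n₀ + ν ξ):
  Q: 965.7 − 1(143) = 822.7
  R: 496.9 − 1(143) = 353.9
  U: 0 + 1(143) = 143
  P: 0 + 1(143) = 143

354 kmol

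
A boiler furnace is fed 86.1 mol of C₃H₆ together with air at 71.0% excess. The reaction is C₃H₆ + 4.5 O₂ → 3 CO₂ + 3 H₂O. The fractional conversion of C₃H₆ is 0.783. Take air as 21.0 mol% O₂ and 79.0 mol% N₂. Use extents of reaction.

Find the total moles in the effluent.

Stoichiometric O₂ = 4.5 × 86.1 = 387.4 mol; O₂ fed = 387.4 × 1.710 = 662.5 mol.
N₂ fed = 662.5 × 79/21 = 2492 mol.
Fuel reacted = 0.783 × 86.1 → ξ = 67.42 mol.
Outlet (n = n₀ + ν ξ):
  C₃H₆: 86.1 − 1(67.42) = 18.68
  O₂: 662.5 − 4.5(67.42) = 359.2
  N₂: 2492 (inert)
  CO₂: 0 + 3(67.42) = 202.2
  H₂O: 0 + 3(67.42) = 202.2
Total out = 18.68 + 359.2 + 2492 + 202.2 + 202.2 = 3275 mol.

3270 mol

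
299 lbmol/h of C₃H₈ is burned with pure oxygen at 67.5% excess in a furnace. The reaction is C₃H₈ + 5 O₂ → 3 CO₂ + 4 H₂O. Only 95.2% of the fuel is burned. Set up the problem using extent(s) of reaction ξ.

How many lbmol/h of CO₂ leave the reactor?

Stoichiometric O₂ = 5 × 299 = 1495 lbmol/h; O₂ fed = 1495 × 1.675 = 2504 lbmol/h.
Fuel reacted = 0.952 × 299 → ξ = 284.6 lbmol/h.
Outlet (n = n₀ + ν ξ):
  C₃H₈: 299 − 1(284.6) = 14.35
  O₂: 2504 − 5(284.6) = 1081
  CO₂: 0 + 3(284.6) = 853.9
  H₂O: 0 + 4(284.6) = 1139

854 lbmol/h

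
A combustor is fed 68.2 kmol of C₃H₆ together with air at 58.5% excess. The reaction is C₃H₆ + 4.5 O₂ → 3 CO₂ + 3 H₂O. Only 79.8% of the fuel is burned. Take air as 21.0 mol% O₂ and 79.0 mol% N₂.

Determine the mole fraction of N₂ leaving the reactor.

0.759

Stoichiometric O₂ = 4.5 × 68.2 = 306.9 kmol; O₂ fed = 306.9 × 1.585 = 486.4 kmol.
N₂ fed = 486.4 × 79/21 = 1830 kmol.
Fuel reacted = 0.798 × 68.2 → ξ = 54.42 kmol.
Outlet (n = n₀ + ν ξ):
  C₃H₆: 68.2 − 1(54.42) = 13.78
  O₂: 486.4 − 4.5(54.42) = 241.5
  N₂: 1830 (inert)
  CO₂: 0 + 3(54.42) = 163.3
  H₂O: 0 + 3(54.42) = 163.3
Total out = 2412 kmol; y_N₂ = 1830 / 2412 = 0.7587.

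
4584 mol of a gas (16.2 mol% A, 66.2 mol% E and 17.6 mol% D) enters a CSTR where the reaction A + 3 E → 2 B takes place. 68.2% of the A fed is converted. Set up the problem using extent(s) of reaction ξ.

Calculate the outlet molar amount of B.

A reacted = 0.682 × 742.6 = 506.5 mol; ν_A = −1, so ξ = 506.5/1 = 506.5 mol.
Outlet amounts (n = n₀ + ν ξ):
  A: 742.6 − 1(506.5) = 236.1
  E: 3035 − 3(506.5) = 1515
  B: 0 + 2(506.5) = 1013
  D: 806.8 (inert)

1010 mol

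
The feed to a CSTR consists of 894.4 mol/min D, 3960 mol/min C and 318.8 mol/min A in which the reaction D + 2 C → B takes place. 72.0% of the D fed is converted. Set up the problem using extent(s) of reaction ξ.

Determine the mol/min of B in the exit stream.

D reacted = 0.72 × 894.4 = 644 mol/min; ν_D = −1, so ξ = 644/1 = 644 mol/min.
Outlet amounts (n = n₀ + ν ξ):
  D: 894.4 − 1(644) = 250.4
  C: 3960 − 2(644) = 2672
  B: 0 + 1(644) = 644
  A: 318.8 (inert)

644 mol/min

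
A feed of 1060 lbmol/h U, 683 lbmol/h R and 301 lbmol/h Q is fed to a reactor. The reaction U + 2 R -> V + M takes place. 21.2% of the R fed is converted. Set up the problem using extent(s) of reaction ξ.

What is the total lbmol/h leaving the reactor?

R reacted = 0.212 × 683 = 144.8 lbmol/h; ν_R = −2, so ξ = 144.8/2 = 72.4 lbmol/h.
Outlet amounts (n = n₀ + ν ξ):
  U: 1060 − 1(72.4) = 987.6
  R: 683 − 2(72.4) = 538.2
  V: 0 + 1(72.4) = 72.4
  M: 0 + 1(72.4) = 72.4
  Q: 301 (inert)
Total out = 987.6 + 538.2 + 72.4 + 72.4 + 301 = 1972 lbmol/h.

1970 lbmol/h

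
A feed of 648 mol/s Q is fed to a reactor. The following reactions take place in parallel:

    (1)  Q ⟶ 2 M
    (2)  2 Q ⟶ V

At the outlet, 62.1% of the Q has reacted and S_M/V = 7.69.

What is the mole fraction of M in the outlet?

0.627

Conversion of Q: Q consumed = 0.621 × 648 = 402.4 mol/s = 1ξ₁ + 2ξ₂.
Selectivity: 2ξ₁ / (1ξ₂) = 7.69 → ξ₁ = 3.845 ξ₂.
Substitute: (1·3.845 + 2) ξ₂ = 402.4 → ξ₂ = 68.85 mol/s, ξ₁ = 264.7 mol/s.
Outlet amounts (n = n₀ + Σ ν·ξ):
  Q: 648 − 1(264.7) − 2(68.85) = 245.6
  M: 0 + 2(264.7) = 529.4
  V: 0 + 1(68.85) = 68.85
Total out = 843.9 mol/s; y_M = 529.4 / 843.9 = 0.6274.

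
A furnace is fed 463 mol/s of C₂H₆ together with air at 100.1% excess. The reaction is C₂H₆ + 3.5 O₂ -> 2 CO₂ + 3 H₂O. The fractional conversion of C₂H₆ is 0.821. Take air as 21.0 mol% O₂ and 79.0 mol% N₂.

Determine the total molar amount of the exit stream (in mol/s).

16100 mol/s

Stoichiometric O₂ = 3.5 × 463 = 1620 mol/s; O₂ fed = 1620 × 2.001 = 3243 mol/s.
N₂ fed = 3243 × 79/21 = 12200 mol/s.
Fuel reacted = 0.821 × 463 → ξ = 380.1 mol/s.
Outlet (n = n₀ + ν ξ):
  C₂H₆: 463 − 1(380.1) = 82.88
  O₂: 3243 − 3.5(380.1) = 1912
  N₂: 12200 (inert)
  CO₂: 0 + 2(380.1) = 760.2
  H₂O: 0 + 3(380.1) = 1140
Total out = 82.88 + 1912 + 12200 + 760.2 + 1140 = 16090 mol/s.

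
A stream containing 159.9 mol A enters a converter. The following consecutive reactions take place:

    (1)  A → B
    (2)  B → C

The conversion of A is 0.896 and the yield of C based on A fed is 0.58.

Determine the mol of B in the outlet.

50.5 mol

Conversion of A: A consumed = 1ξ₁ = 0.896 × 159.9 → ξ₁ = 143.3 mol.
Yield of C: 1ξ₂ / 159.9 = 0.58 → ξ₂ = 92.74 mol.
Outlet amounts (n = n₀ + Σ ν·ξ):
  A: 159.9 − 1(143.3) = 16.63
  B: 0 + 1(143.3) − 1(92.74) = 50.53
  C: 0 + 1(92.74) = 92.74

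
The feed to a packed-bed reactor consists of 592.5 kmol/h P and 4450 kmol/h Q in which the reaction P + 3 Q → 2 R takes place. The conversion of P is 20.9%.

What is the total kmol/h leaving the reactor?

4790 kmol/h

P reacted = 0.209 × 592.5 = 123.8 kmol/h; ν_P = −1, so ξ = 123.8/1 = 123.8 kmol/h.
Outlet amounts (n = n₀ + ν ξ):
  P: 592.5 − 1(123.8) = 468.7
  Q: 4450 − 3(123.8) = 4079
  R: 0 + 2(123.8) = 247.7
Total out = 468.7 + 4079 + 247.7 = 4795 kmol/h.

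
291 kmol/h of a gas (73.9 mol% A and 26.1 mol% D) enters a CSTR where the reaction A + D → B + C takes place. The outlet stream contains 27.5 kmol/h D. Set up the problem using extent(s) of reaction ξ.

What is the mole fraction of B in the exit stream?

For D: n = n₀ − 1ξ → 27.5 = 75.95 − 1ξ, giving ξ = 48.45 kmol/h.
Outlet amounts (n = n₀ + ν ξ):
  A: 215 − 1(48.45) = 166.6
  D: 75.95 − 1(48.45) = 27.5
  B: 0 + 1(48.45) = 48.45
  C: 0 + 1(48.45) = 48.45
Total out = 291 kmol/h; y_B = 48.45 / 291 = 0.1665.

0.166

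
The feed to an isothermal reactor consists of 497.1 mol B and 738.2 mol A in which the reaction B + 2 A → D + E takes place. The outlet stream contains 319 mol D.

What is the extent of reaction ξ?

ξ = 319 mol

For D: n = n₀ + 1ξ → 319 = 0 + 1ξ, giving ξ = 319 mol.
Outlet amounts (n = n₀ + ν ξ):
  B: 497.1 − 1(319) = 178.1
  A: 738.2 − 2(319) = 100.2
  D: 0 + 1(319) = 319
  E: 0 + 1(319) = 319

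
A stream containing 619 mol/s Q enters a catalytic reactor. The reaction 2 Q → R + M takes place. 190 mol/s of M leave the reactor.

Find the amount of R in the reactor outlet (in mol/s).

For M: n = n₀ + 1ξ → 190 = 0 + 1ξ, giving ξ = 190 mol/s.
Outlet amounts (n = n₀ + ν ξ):
  Q: 619 − 2(190) = 239
  R: 0 + 1(190) = 190
  M: 0 + 1(190) = 190

190 mol/s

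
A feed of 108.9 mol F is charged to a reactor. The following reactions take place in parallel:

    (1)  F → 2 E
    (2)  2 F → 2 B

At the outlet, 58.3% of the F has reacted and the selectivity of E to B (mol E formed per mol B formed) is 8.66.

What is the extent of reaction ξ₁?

ξ₁ = 51.6 mol

Conversion of F: F consumed = 0.583 × 108.9 = 63.49 mol = 1ξ₁ + 2ξ₂.
Selectivity: 2ξ₁ / (2ξ₂) = 8.66 → ξ₁ = 8.66 ξ₂.
Substitute: (1·8.66 + 2) ξ₂ = 63.49 → ξ₂ = 5.956 mol, ξ₁ = 51.58 mol.
Outlet amounts (n = n₀ + Σ ν·ξ):
  F: 108.9 − 1(51.58) − 2(5.956) = 45.41
  E: 0 + 2(51.58) = 103.2
  B: 0 + 2(5.956) = 11.91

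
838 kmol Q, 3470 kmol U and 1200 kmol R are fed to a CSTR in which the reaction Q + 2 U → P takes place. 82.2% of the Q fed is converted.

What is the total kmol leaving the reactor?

4130 kmol

Q reacted = 0.822 × 838 = 688.8 kmol; ν_Q = −1, so ξ = 688.8/1 = 688.8 kmol.
Outlet amounts (n = n₀ + ν ξ):
  Q: 838 − 1(688.8) = 149.2
  U: 3470 − 2(688.8) = 2092
  P: 0 + 1(688.8) = 688.8
  R: 1200 (inert)
Total out = 149.2 + 2092 + 688.8 + 1200 = 4130 kmol.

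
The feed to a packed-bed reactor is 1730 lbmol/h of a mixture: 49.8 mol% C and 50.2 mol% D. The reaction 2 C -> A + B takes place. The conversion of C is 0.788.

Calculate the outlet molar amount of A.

C reacted = 0.788 × 861.5 = 678.9 lbmol/h; ν_C = −2, so ξ = 678.9/2 = 339.4 lbmol/h.
Outlet amounts (n = n₀ + ν ξ):
  C: 861.5 − 2(339.4) = 182.6
  A: 0 + 1(339.4) = 339.4
  B: 0 + 1(339.4) = 339.4
  D: 868.5 (inert)

339 lbmol/h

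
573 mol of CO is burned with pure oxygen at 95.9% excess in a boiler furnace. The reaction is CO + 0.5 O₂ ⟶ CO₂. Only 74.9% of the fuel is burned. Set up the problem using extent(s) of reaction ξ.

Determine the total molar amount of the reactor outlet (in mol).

Stoichiometric O₂ = 0.5 × 573 = 286.5 mol; O₂ fed = 286.5 × 1.959 = 561.3 mol.
Fuel reacted = 0.749 × 573 → ξ = 429.2 mol.
Outlet (n = n₀ + ν ξ):
  CO: 573 − 1(429.2) = 143.8
  O₂: 561.3 − 0.5(429.2) = 346.7
  CO₂: 0 + 1(429.2) = 429.2
Total out = 143.8 + 346.7 + 429.2 = 919.7 mol.

920 mol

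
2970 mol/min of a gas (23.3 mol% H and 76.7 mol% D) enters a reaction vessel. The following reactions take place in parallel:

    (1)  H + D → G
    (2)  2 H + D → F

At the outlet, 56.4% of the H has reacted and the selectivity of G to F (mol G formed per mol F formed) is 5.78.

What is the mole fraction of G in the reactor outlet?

0.112

Conversion of H: H consumed = 0.564 × 692 = 390.3 mol/min = 1ξ₁ + 2ξ₂.
Selectivity: 1ξ₁ / (1ξ₂) = 5.78 → ξ₁ = 5.78 ξ₂.
Substitute: (1·5.78 + 2) ξ₂ = 390.3 → ξ₂ = 50.17 mol/min, ξ₁ = 290 mol/min.
Outlet amounts (n = n₀ + Σ ν·ξ):
  H: 692 − 1(290) − 2(50.17) = 301.7
  D: 2278 − 1(290) − 1(50.17) = 1938
  G: 0 + 1(290) = 290
  F: 0 + 1(50.17) = 50.17
Total out = 2580 mol/min; y_G = 290 / 2580 = 0.1124.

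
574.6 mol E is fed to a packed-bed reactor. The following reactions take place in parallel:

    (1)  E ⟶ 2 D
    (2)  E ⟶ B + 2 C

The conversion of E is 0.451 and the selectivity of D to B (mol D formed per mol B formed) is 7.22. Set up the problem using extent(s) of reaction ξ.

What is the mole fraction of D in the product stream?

0.456

Conversion of E: E consumed = 0.451 × 574.6 = 259.1 mol = 1ξ₁ + 1ξ₂.
Selectivity: 2ξ₁ / (1ξ₂) = 7.22 → ξ₁ = 3.61 ξ₂.
Substitute: (1·3.61 + 1) ξ₂ = 259.1 → ξ₂ = 56.21 mol, ξ₁ = 202.9 mol.
Outlet amounts (n = n₀ + Σ ν·ξ):
  E: 574.6 − 1(202.9) − 1(56.21) = 315.5
  D: 0 + 2(202.9) = 405.9
  B: 0 + 1(56.21) = 56.21
  C: 0 + 2(56.21) = 112.4
Total out = 890 mol; y_D = 405.9 / 890 = 0.456.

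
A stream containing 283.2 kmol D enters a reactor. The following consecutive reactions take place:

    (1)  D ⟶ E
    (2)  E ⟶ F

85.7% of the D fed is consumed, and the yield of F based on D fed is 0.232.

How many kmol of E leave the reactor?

177 kmol

Conversion of D: D consumed = 1ξ₁ = 0.857 × 283.2 → ξ₁ = 242.7 kmol.
Yield of F: 1ξ₂ / 283.2 = 0.232 → ξ₂ = 65.7 kmol.
Outlet amounts (n = n₀ + Σ ν·ξ):
  D: 283.2 − 1(242.7) = 40.5
  E: 0 + 1(242.7) − 1(65.7) = 177
  F: 0 + 1(65.7) = 65.7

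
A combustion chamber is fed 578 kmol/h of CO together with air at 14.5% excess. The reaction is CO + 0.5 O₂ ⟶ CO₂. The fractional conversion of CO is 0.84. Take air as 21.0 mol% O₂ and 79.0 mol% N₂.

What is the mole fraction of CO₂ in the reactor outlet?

0.254

Stoichiometric O₂ = 0.5 × 578 = 289 kmol/h; O₂ fed = 289 × 1.145 = 330.9 kmol/h.
N₂ fed = 330.9 × 79/21 = 1245 kmol/h.
Fuel reacted = 0.84 × 578 → ξ = 485.5 kmol/h.
Outlet (n = n₀ + ν ξ):
  CO: 578 − 1(485.5) = 92.48
  O₂: 330.9 − 0.5(485.5) = 88.15
  N₂: 1245 (inert)
  CO₂: 0 + 1(485.5) = 485.5
Total out = 1911 kmol/h; y_CO₂ = 485.5 / 1911 = 0.2541.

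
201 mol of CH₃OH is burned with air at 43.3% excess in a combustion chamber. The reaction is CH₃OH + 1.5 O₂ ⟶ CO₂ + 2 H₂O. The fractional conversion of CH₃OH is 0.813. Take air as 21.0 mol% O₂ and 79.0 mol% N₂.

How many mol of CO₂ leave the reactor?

163 mol

Stoichiometric O₂ = 1.5 × 201 = 301.5 mol; O₂ fed = 301.5 × 1.433 = 432 mol.
N₂ fed = 432 × 79/21 = 1625 mol.
Fuel reacted = 0.813 × 201 → ξ = 163.4 mol.
Outlet (n = n₀ + ν ξ):
  CH₃OH: 201 − 1(163.4) = 37.59
  O₂: 432 − 1.5(163.4) = 186.9
  N₂: 1625 (inert)
  CO₂: 0 + 1(163.4) = 163.4
  H₂O: 0 + 2(163.4) = 326.8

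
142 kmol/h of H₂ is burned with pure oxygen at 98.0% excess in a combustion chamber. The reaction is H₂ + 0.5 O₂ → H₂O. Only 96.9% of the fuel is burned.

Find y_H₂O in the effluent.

Stoichiometric O₂ = 0.5 × 142 = 71 kmol/h; O₂ fed = 71 × 1.980 = 140.6 kmol/h.
Fuel reacted = 0.969 × 142 → ξ = 137.6 kmol/h.
Outlet (n = n₀ + ν ξ):
  H₂: 142 − 1(137.6) = 4.402
  O₂: 140.6 − 0.5(137.6) = 71.78
  H₂O: 0 + 1(137.6) = 137.6
Total out = 213.8 kmol/h; y_H₂O = 137.6 / 213.8 = 0.6436.

0.644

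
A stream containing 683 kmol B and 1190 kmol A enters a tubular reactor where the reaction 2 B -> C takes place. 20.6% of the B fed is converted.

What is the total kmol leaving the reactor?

B reacted = 0.206 × 683 = 140.7 kmol; ν_B = −2, so ξ = 140.7/2 = 70.35 kmol.
Outlet amounts (n = n₀ + ν ξ):
  B: 683 − 2(70.35) = 542.3
  C: 0 + 1(70.35) = 70.35
  A: 1190 (inert)
Total out = 542.3 + 70.35 + 1190 = 1803 kmol.

1800 kmol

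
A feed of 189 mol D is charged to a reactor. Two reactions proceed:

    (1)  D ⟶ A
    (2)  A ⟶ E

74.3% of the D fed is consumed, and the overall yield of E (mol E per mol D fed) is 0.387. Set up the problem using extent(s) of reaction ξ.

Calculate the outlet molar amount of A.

Conversion of D: D consumed = 1ξ₁ = 0.743 × 189 → ξ₁ = 140.4 mol.
Yield of E: 1ξ₂ / 189 = 0.387 → ξ₂ = 73.14 mol.
Outlet amounts (n = n₀ + Σ ν·ξ):
  D: 189 − 1(140.4) = 48.57
  A: 0 + 1(140.4) − 1(73.14) = 67.28
  E: 0 + 1(73.14) = 73.14

67.3 mol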